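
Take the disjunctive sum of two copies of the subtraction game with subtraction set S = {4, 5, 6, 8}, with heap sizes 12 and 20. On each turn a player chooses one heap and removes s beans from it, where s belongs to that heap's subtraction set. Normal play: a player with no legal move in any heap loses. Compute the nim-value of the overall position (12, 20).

All heaps use S = {4, 5, 6, 8}:
n :  0  1  2  3  4  5  6  7  8  9 10 11 12 13 14 15 16 17 18 19 20
G :  0  0  0  0  1  1  1  1  2  2  2  2  0  0  0  0  1  1  1  1  2
Heap A: G(12) = 0.
Heap B: G(20) = 2.
Combined Grundy value = 0 ⊕ 2 = 2.

2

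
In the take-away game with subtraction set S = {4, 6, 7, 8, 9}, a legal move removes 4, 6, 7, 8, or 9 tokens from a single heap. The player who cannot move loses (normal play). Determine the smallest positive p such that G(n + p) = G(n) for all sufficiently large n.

G(0) = 0
G(1) = mex{} = 0
G(2) = mex{} = 0
G(3) = mex{} = 0
G(4) = mex{0} = 1
G(5) = mex{0} = 1
G(6) = mex{0,0} = 1
G(7) = mex{0,0,0} = 1
G(8) = mex{1,0,0,0} = 2
G(9) = mex{1,0,0,0,0} = 2
G(10) = mex{1,1,0,0,0} = 2
G(11) = mex{1,1,1,0,0} = 2
G(12) = mex{2,1,1,1,0} = 3
G(13) = mex{2,1,1,1,1} = 0
G(14) = mex{2,2,1,1,1} = 0
G(15) = mex{2,2,2,1,1} = 0
G(16) = mex{3,2,2,2,1} = 0
G(17) = mex{0,2,2,2,2} = 1
G(18) = mex{0,3,2,2,2} = 1
G(19) = mex{0,0,3,2,2} = 1
G(20) = mex{0,0,0,3,2} = 1
G(21) = mex{1,0,0,0,3} = 2
G(22) = mex{1,0,0,0,0} = 2
G(23) = mex{1,1,0,0,0} = 2
G(24) = mex{1,1,1,0,0} = 2
G(25) = mex{2,1,1,1,0} = 3
G(26) = mex{2,1,1,1,1} = 0
G(27) = mex{2,2,1,1,1} = 0
G(n+13) = G(n) holds for n = 0,…,8 (a full window of length max(S) = 9), so the sequence is purely periodic with period 13.

13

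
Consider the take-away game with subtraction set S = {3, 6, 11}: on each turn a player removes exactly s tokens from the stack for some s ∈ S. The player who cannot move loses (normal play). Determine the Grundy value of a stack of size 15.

2

n :  0  1  2  3  4  5  6  7  8  9 10 11 12 13 14 15
G :  0  0  0  1  1  1  2  2  2  0  0  3  1  1  0  2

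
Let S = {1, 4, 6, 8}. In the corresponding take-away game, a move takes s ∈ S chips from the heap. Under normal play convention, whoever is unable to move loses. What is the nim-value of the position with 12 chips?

n :  0  1  2  3  4  5  6  7  8  9 10 11 12
G :  0  1  0  1  2  0  1  0  1  2  3  2  0

0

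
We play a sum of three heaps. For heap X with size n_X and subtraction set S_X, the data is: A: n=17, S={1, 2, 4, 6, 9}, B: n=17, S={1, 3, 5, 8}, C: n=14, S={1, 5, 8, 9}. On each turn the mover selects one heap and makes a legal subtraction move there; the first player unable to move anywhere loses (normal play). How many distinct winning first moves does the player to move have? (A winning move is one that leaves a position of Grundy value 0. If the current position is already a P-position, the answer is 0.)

3

Heap A, S = {1, 2, 4, 6, 9}:
n :  0  1  2  3  4  5  6  7  8  9 10 11 12 13 14 15 16 17
G :  0  1  2  0  1  2  3  4  0  1  2  0  1  2  3  4  0  1
G_A(17) = 1.
Heap B, S = {1, 3, 5, 8}:
n :  0  1  2  3  4  5  6  7  8  9 10 11 12 13 14 15 16 17
G :  0  1  0  1  0  1  0  1  2  3  2  3  2  0  1  0  1  0
G_B(17) = 0.
Heap C, S = {1, 5, 8, 9}:
G(0) = 0
G(1) = mex{0} = 1
G(2) = mex{1} = 0
G(3) = mex{0} = 1
G(4) = mex{1} = 0
G(5) = mex{0,0} = 1
G(6) = mex{1,1} = 0
G(7) = mex{0,0} = 1
G(8) = mex{1,1,0} = 2
G(9) = mex{2,0,1,0} = 3
G(10) = mex{3,1,0,1} = 2
G(11) = mex{2,0,1,0} = 3
G(12) = mex{3,1,0,1} = 2
G(13) = mex{2,2,1,0} = 3
G(14) = mex{3,3,0,1} = 2
G_C(14) = 2.
Combined Grundy value = 1 ⊕ 0 ⊕ 2 = 3.
A winning move leaves total XOR = 0, i.e. changes one component's Grundy value g to g ⊕ X where X is the current total.
Heap A: need g' = 1⊕3 = 2. Options: 17−1→G=0, 17−2→G=4, 17−4→G=2, 17−6→G=0, 17−9→G=0. Hits: 1.
Heap B: need g' = 0⊕3 = 3. Options: 17−1→G=1, 17−3→G=1, 17−5→G=2, 17−8→G=3. Hits: 1.
Heap C: need g' = 2⊕3 = 1. Options: 14−1→G=3, 14−5→G=3, 14−8→G=0, 14−9→G=1. Hits: 1.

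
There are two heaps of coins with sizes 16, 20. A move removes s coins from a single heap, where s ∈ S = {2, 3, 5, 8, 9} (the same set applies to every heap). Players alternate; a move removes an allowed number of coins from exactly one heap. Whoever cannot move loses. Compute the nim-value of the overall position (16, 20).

All heaps use S = {2, 3, 5, 8, 9}:
G(0) = 0
G(1) = mex{} = 0
G(2) = mex{0} = 1
G(3) = mex{0,0} = 1
G(4) = mex{1,0} = 2
G(5) = mex{1,1,0} = 2
G(6) = mex{2,1,0} = 3
G(7) = mex{2,2,1} = 0
G(8) = mex{3,2,1,0} = 4
G(9) = mex{0,3,2,0,0} = 1
G(10) = mex{4,0,2,1,0} = 3
G(11) = mex{1,4,3,1,1} = 0
G(12) = mex{3,1,0,2,1} = 4
G(13) = mex{0,3,4,2,2} = 1
G(14) = mex{4,0,1,3,2} = 5
G(15) = mex{1,4,3,0,3} = 2
G(16) = mex{5,1,0,4,0} = 2
G(17) = mex{2,5,4,1,4} = 0
G(18) = mex{2,2,1,3,1} = 0
G(19) = mex{0,2,5,0,3} = 1
G(20) = mex{0,0,2,4,0} = 1
Heap A: G(16) = 2.
Heap B: G(20) = 1.
Combined Grundy value = 2 ⊕ 1 = 3.

3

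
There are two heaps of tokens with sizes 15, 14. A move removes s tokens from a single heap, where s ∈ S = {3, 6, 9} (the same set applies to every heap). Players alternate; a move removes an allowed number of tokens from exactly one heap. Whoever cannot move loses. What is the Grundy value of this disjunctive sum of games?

All heaps use S = {3, 6, 9}:
G(0) = 0
G(1) = mex{} = 0
G(2) = mex{} = 0
G(3) = mex{0} = 1
G(4) = mex{0} = 1
G(5) = mex{0} = 1
G(6) = mex{1,0} = 2
G(7) = mex{1,0} = 2
G(8) = mex{1,0} = 2
G(9) = mex{2,1,0} = 3
G(10) = mex{2,1,0} = 3
G(11) = mex{2,1,0} = 3
G(12) = mex{3,2,1} = 0
G(13) = mex{3,2,1} = 0
G(14) = mex{3,2,1} = 0
G(15) = mex{0,3,2} = 1
Heap A: G(15) = 1.
Heap B: G(14) = 0.
Combined Grundy value = 1 ⊕ 0 = 1.

1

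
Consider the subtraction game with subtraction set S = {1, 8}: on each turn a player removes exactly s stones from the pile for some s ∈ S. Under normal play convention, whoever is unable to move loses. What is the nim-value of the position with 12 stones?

1

G(0) = 0
G(1) = mex{0} = 1
G(2) = mex{1} = 0
G(3) = mex{0} = 1
G(4) = mex{1} = 0
G(5) = mex{0} = 1
G(6) = mex{1} = 0
G(7) = mex{0} = 1
G(8) = mex{1,0} = 2
G(9) = mex{2,1} = 0
G(10) = mex{0,0} = 1
G(11) = mex{1,1} = 0
G(12) = mex{0,0} = 1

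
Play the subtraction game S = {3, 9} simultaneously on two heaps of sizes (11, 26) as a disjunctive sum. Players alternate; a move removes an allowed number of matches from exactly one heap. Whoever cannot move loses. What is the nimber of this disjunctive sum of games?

1

All heaps use S = {3, 9}:
n :  0  1  2  3  4  5  6  7  8  9 10 11 12 13 14 15 16 17 18 19 20 21 22 23 24 25 26
G :  0  0  0  1  1  1  0  0  0  1  1  1  0  0  0  1  1  1  0  0  0  1  1  1  0  0  0
Heap A: G(11) = 1.
Heap B: G(26) = 0.
Combined Grundy value = 1 ⊕ 0 = 1.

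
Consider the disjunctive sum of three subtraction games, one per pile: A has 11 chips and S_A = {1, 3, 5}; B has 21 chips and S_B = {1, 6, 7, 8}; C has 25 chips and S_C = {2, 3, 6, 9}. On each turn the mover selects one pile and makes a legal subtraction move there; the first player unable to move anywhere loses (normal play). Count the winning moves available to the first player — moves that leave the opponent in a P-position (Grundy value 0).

3

Pile A, S = {1, 3, 5}:
n :  0  1  2  3  4  5  6  7  8  9 10 11
G :  0  1  0  1  0  1  0  1  0  1  0  1
G_A(11) = 1.
Pile B, S = {1, 6, 7, 8}:
G(0) = 0
G(1) = mex{0} = 1
G(2) = mex{1} = 0
G(3) = mex{0} = 1
G(4) = mex{1} = 0
G(5) = mex{0} = 1
G(6) = mex{1,0} = 2
G(7) = mex{2,1,0} = 3
G(8) = mex{3,0,1,0} = 2
G(9) = mex{2,1,0,1} = 3
G(10) = mex{3,0,1,0} = 2
G(11) = mex{2,1,0,1} = 3
G(12) = mex{3,2,1,0} = 4
G(13) = mex{4,3,2,1} = 0
G(14) = mex{0,2,3,2} = 1
G(15) = mex{1,3,2,3} = 0
G(16) = mex{0,2,3,2} = 1
G(17) = mex{1,3,2,3} = 0
G(18) = mex{0,4,3,2} = 1
G(19) = mex{1,0,4,3} = 2
G(20) = mex{2,1,0,4} = 3
G(21) = mex{3,0,1,0} = 2
G_B(21) = 2.
Pile C, S = {2, 3, 6, 9}:
n :  0  1  2  3  4  5  6  7  8  9 10 11 12 13 14 15 16 17 18 19 20 21 22 23 24 25
G :  0  0  1  1  2  0  3  1  2  2  3  3  0  0  1  1  2  0  3  1  2  2  3  3  0  0
G_C(25) = 0.
Combined Grundy value = 1 ⊕ 2 ⊕ 0 = 3.
A winning move leaves total XOR = 0, i.e. changes one component's Grundy value g to g ⊕ X where X is the current total.
Pile A: need g' = 1⊕3 = 2. Options: 11−1→G=0, 11−3→G=0, 11−5→G=0. Hits: 0.
Pile B: need g' = 2⊕3 = 1. Options: 21−1→G=3, 21−6→G=0, 21−7→G=1, 21−8→G=0. Hits: 1.
Pile C: need g' = 0⊕3 = 3. Options: 25−2→G=3, 25−3→G=3, 25−6→G=1, 25−9→G=2. Hits: 2.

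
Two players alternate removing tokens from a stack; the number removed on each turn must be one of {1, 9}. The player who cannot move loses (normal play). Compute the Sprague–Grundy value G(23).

n :  0  1  2  3  4  5  6  7  8  9 10 11 12 13 14 15 16 17 18 19 20 21 22 23
G :  0  1  0  1  0  1  0  1  0  1  0  1  0  1  0  1  0  1  0  1  0  1  0  1

1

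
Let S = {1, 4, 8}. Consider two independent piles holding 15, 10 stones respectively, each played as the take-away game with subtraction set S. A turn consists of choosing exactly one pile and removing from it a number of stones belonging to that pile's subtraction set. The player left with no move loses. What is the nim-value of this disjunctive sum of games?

All piles use S = {1, 4, 8}:
n :  0  1  2  3  4  5  6  7  8  9 10 11 12 13 14 15
G :  0  1  0  1  2  0  1  0  1  2  3  2  0  1  0  1
Pile A: G(15) = 1.
Pile B: G(10) = 3.
Combined Grundy value = 1 ⊕ 3 = 2.

2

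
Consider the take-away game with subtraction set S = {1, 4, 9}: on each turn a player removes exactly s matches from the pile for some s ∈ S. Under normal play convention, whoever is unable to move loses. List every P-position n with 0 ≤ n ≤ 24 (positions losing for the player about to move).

n :  0  1  2  3  4  5  6  7  8  9 10 11 12 13 14 15 16 17 18 19 20 21 22 23 24
G :  0  1  0  1  2  0  1  0  1  2  0  1  0  1  2  0  1  0  1  2  0  1  0  1  2
P-positions are exactly the n with G(n) = 0.

0, 2, 5, 7, 10, 12, 15, 17, 20, 22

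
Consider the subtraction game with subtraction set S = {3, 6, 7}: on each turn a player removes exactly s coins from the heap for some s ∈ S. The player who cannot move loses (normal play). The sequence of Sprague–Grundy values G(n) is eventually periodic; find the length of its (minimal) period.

G(0) = 0
G(1) = mex{} = 0
G(2) = mex{} = 0
G(3) = mex{0} = 1
G(4) = mex{0} = 1
G(5) = mex{0} = 1
G(6) = mex{1,0} = 2
G(7) = mex{1,0,0} = 2
G(8) = mex{1,0,0} = 2
G(9) = mex{2,1,0} = 3
G(10) = mex{2,1,1} = 0
G(11) = mex{2,1,1} = 0
G(12) = mex{3,2,1} = 0
G(13) = mex{0,2,2} = 1
G(14) = mex{0,2,2} = 1
G(15) = mex{0,3,2} = 1
G(16) = mex{1,0,3} = 2
G(17) = mex{1,0,0} = 2
G(18) = mex{1,0,0} = 2
G(19) = mex{2,1,0} = 3
G(20) = mex{2,1,1} = 0
G(21) = mex{2,1,1} = 0
G(n+10) = G(n) holds for n = 0,…,6 (a full window of length max(S) = 7), so the sequence is purely periodic with period 10.

10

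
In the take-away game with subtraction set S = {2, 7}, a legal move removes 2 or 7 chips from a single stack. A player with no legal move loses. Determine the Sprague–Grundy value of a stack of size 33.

1

G(0) = 0
G(1) = mex{} = 0
G(2) = mex{0} = 1
G(3) = mex{0} = 1
G(4) = mex{1} = 0
G(5) = mex{1} = 0
G(6) = mex{0} = 1
G(7) = mex{0,0} = 1
G(8) = mex{1,0} = 2
G(9) = mex{1,1} = 0
G(10) = mex{2,1} = 0
G(11) = mex{0,0} = 1
G(12) = mex{0,0} = 1
G(13) = mex{1,1} = 0
G(14) = mex{1,1} = 0
G(15) = mex{0,2} = 1
G(16) = mex{0,0} = 1
G(17) = mex{1,0} = 2
G(18) = mex{1,1} = 0
G(19) = mex{2,1} = 0
G(20) = mex{0,0} = 1
G(21) = mex{0,0} = 1
G(22) = mex{1,1} = 0
G(23) = mex{1,1} = 0
G(24) = mex{0,2} = 1
G(25) = mex{0,0} = 1
G(26) = mex{1,0} = 2
G(27) = mex{1,1} = 0
G(28) = mex{2,1} = 0
G(29) = mex{0,0} = 1
G(30) = mex{0,0} = 1
G(31) = mex{1,1} = 0
G(32) = mex{1,1} = 0
G(33) = mex{0,2} = 1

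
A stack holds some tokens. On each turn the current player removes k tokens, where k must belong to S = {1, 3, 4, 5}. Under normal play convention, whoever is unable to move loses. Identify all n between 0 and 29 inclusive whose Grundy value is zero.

0, 2, 8, 10, 16, 18, 24, 26

G(0) = 0
G(1) = mex{0} = 1
G(2) = mex{1} = 0
G(3) = mex{0,0} = 1
G(4) = mex{1,1,0} = 2
G(5) = mex{2,0,1,0} = 3
G(6) = mex{3,1,0,1} = 2
G(7) = mex{2,2,1,0} = 3
G(8) = mex{3,3,2,1} = 0
G(9) = mex{0,2,3,2} = 1
G(10) = mex{1,3,2,3} = 0
G(11) = mex{0,0,3,2} = 1
G(12) = mex{1,1,0,3} = 2
G(13) = mex{2,0,1,0} = 3
G(14) = mex{3,1,0,1} = 2
G(15) = mex{2,2,1,0} = 3
G(16) = mex{3,3,2,1} = 0
G(17) = mex{0,2,3,2} = 1
G(18) = mex{1,3,2,3} = 0
G(19) = mex{0,0,3,2} = 1
G(20) = mex{1,1,0,3} = 2
G(21) = mex{2,0,1,0} = 3
G(22) = mex{3,1,0,1} = 2
G(23) = mex{2,2,1,0} = 3
G(24) = mex{3,3,2,1} = 0
G(25) = mex{0,2,3,2} = 1
G(26) = mex{1,3,2,3} = 0
G(27) = mex{0,0,3,2} = 1
G(28) = mex{1,1,0,3} = 2
G(29) = mex{2,0,1,0} = 3
P-positions are exactly the n with G(n) = 0.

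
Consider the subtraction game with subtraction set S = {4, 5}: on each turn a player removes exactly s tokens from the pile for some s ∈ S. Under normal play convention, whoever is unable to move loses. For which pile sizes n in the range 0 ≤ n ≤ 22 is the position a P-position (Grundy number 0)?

0, 1, 2, 3, 9, 10, 11, 12, 18, 19, 20, 21

G(0) = 0
G(1) = mex{} = 0
G(2) = mex{} = 0
G(3) = mex{} = 0
G(4) = mex{0} = 1
G(5) = mex{0,0} = 1
G(6) = mex{0,0} = 1
G(7) = mex{0,0} = 1
G(8) = mex{1,0} = 2
G(9) = mex{1,1} = 0
G(10) = mex{1,1} = 0
G(11) = mex{1,1} = 0
G(12) = mex{2,1} = 0
G(13) = mex{0,2} = 1
G(14) = mex{0,0} = 1
G(15) = mex{0,0} = 1
G(16) = mex{0,0} = 1
G(17) = mex{1,0} = 2
G(18) = mex{1,1} = 0
G(19) = mex{1,1} = 0
G(20) = mex{1,1} = 0
G(21) = mex{2,1} = 0
G(22) = mex{0,2} = 1
P-positions are exactly the n with G(n) = 0.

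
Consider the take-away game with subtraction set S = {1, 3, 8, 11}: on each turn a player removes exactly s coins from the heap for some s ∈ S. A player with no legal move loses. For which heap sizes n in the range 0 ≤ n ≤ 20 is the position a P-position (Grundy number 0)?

G(0) = 0
G(1) = mex{0} = 1
G(2) = mex{1} = 0
G(3) = mex{0,0} = 1
G(4) = mex{1,1} = 0
G(5) = mex{0,0} = 1
G(6) = mex{1,1} = 0
G(7) = mex{0,0} = 1
G(8) = mex{1,1,0} = 2
G(9) = mex{2,0,1} = 3
G(10) = mex{3,1,0} = 2
G(11) = mex{2,2,1,0} = 3
G(12) = mex{3,3,0,1} = 2
G(13) = mex{2,2,1,0} = 3
G(14) = mex{3,3,0,1} = 2
G(15) = mex{2,2,1,0} = 3
G(16) = mex{3,3,2,1} = 0
G(17) = mex{0,2,3,0} = 1
G(18) = mex{1,3,2,1} = 0
G(19) = mex{0,0,3,2} = 1
G(20) = mex{1,1,2,3} = 0
P-positions are exactly the n with G(n) = 0.

0, 2, 4, 6, 16, 18, 20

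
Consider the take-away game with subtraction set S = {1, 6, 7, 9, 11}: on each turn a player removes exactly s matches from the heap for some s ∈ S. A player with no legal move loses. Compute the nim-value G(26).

0

G(0) = 0
G(1) = mex{0} = 1
G(2) = mex{1} = 0
G(3) = mex{0} = 1
G(4) = mex{1} = 0
G(5) = mex{0} = 1
G(6) = mex{1,0} = 2
G(7) = mex{2,1,0} = 3
G(8) = mex{3,0,1} = 2
G(9) = mex{2,1,0,0} = 3
G(10) = mex{3,0,1,1} = 2
G(11) = mex{2,1,0,0,0} = 3
G(12) = mex{3,2,1,1,1} = 0
G(13) = mex{0,3,2,0,0} = 1
G(14) = mex{1,2,3,1,1} = 0
G(15) = mex{0,3,2,2,0} = 1
G(16) = mex{1,2,3,3,1} = 0
G(17) = mex{0,3,2,2,2} = 1
G(18) = mex{1,0,3,3,3} = 2
G(19) = mex{2,1,0,2,2} = 3
G(20) = mex{3,0,1,3,3} = 2
G(21) = mex{2,1,0,0,2} = 3
G(22) = mex{3,0,1,1,3} = 2
G(23) = mex{2,1,0,0,0} = 3
G(24) = mex{3,2,1,1,1} = 0
G(25) = mex{0,3,2,0,0} = 1
G(26) = mex{1,2,3,1,1} = 0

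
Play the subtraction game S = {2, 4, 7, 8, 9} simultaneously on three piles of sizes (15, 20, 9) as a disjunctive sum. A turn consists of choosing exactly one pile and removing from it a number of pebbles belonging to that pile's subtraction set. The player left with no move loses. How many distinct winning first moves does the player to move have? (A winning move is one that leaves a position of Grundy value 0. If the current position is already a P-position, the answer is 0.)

All piles use S = {2, 4, 7, 8, 9}:
n :  0  1  2  3  4  5  6  7  8  9 10 11 12 13 14 15 16 17 18 19 20
G :  0  0  1  1  2  2  0  3  1  4  2  0  0  1  1  2  2  0  3  1  4
Pile A: G(15) = 2.
Pile B: G(20) = 4.
Pile C: G(9) = 4.
Combined Grundy value = 2 ⊕ 4 ⊕ 4 = 2.
A winning move leaves total XOR = 0, i.e. changes one component's Grundy value g to g ⊕ X where X is the current total.
Pile A: need g' = 2⊕2 = 0. Options: 15−2→G=1, 15−4→G=0, 15−7→G=1, 15−8→G=3, 15−9→G=0. Hits: 2.
Pile B: need g' = 4⊕2 = 6. Options: 20−2→G=3, 20−4→G=2, 20−7→G=1, 20−8→G=0, 20−9→G=0. Hits: 0.
Pile C: need g' = 4⊕2 = 6. Options: 9−2→G=3, 9−4→G=2, 9−7→G=1, 9−8→G=0, 9−9→G=0. Hits: 0.

2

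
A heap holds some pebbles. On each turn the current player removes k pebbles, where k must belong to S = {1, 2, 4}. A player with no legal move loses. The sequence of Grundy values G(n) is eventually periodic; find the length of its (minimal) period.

G(0) = 0
G(1) = mex{0} = 1
G(2) = mex{1,0} = 2
G(3) = mex{2,1} = 0
G(4) = mex{0,2,0} = 1
G(5) = mex{1,0,1} = 2
G(6) = mex{2,1,2} = 0
G(7) = mex{0,2,0} = 1
G(8) = mex{1,0,1} = 2
G(9) = mex{2,1,2} = 0
G(10) = mex{0,2,0} = 1
G(11) = mex{1,0,1} = 2
G(12) = mex{2,1,2} = 0
G(13) = mex{0,2,0} = 1
G(14) = mex{1,0,1} = 2
G(n+3) = G(n) holds for n = 0,…,3 (a full window of length max(S) = 4), so the sequence is purely periodic with period 3.

3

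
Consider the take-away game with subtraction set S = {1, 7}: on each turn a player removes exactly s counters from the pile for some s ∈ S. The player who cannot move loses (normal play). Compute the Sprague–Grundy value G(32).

0

G(0) = 0
G(1) = mex{0} = 1
G(2) = mex{1} = 0
G(3) = mex{0} = 1
G(4) = mex{1} = 0
G(5) = mex{0} = 1
G(6) = mex{1} = 0
G(7) = mex{0,0} = 1
G(8) = mex{1,1} = 0
G(9) = mex{0,0} = 1
G(10) = mex{1,1} = 0
G(11) = mex{0,0} = 1
G(12) = mex{1,1} = 0
G(13) = mex{0,0} = 1
G(14) = mex{1,1} = 0
G(15) = mex{0,0} = 1
G(16) = mex{1,1} = 0
G(17) = mex{0,0} = 1
G(18) = mex{1,1} = 0
G(19) = mex{0,0} = 1
G(20) = mex{1,1} = 0
G(21) = mex{0,0} = 1
G(22) = mex{1,1} = 0
G(23) = mex{0,0} = 1
G(24) = mex{1,1} = 0
G(25) = mex{0,0} = 1
G(26) = mex{1,1} = 0
G(27) = mex{0,0} = 1
G(28) = mex{1,1} = 0
G(29) = mex{0,0} = 1
G(30) = mex{1,1} = 0
G(31) = mex{0,0} = 1
G(32) = mex{1,1} = 0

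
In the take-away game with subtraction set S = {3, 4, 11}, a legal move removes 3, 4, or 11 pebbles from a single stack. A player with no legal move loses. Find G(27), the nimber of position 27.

2

G(0) = 0
G(1) = mex{} = 0
G(2) = mex{} = 0
G(3) = mex{0} = 1
G(4) = mex{0,0} = 1
G(5) = mex{0,0} = 1
G(6) = mex{1,0} = 2
G(7) = mex{1,1} = 0
G(8) = mex{1,1} = 0
G(9) = mex{2,1} = 0
G(10) = mex{0,2} = 1
G(11) = mex{0,0,0} = 1
G(12) = mex{0,0,0} = 1
G(13) = mex{1,0,0} = 2
G(14) = mex{1,1,1} = 0
G(15) = mex{1,1,1} = 0
G(16) = mex{2,1,1} = 0
G(17) = mex{0,2,2} = 1
G(18) = mex{0,0,0} = 1
G(19) = mex{0,0,0} = 1
G(20) = mex{1,0,0} = 2
G(21) = mex{1,1,1} = 0
G(22) = mex{1,1,1} = 0
G(23) = mex{2,1,1} = 0
G(24) = mex{0,2,2} = 1
G(25) = mex{0,0,0} = 1
G(26) = mex{0,0,0} = 1
G(27) = mex{1,0,0} = 2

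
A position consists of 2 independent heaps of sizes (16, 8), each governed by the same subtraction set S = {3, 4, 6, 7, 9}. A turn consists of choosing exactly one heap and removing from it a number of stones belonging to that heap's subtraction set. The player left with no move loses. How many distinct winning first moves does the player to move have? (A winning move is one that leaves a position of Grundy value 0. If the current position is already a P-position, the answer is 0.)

All heaps use S = {3, 4, 6, 7, 9}:
n :  0  1  2  3  4  5  6  7  8  9 10 11 12 13 14 15 16
G :  0  0  0  1  1  1  2  2  2  3  3  3  0  0  0  1  1
Heap A: G(16) = 1.
Heap B: G(8) = 2.
Combined Grundy value = 1 ⊕ 2 = 3.
A winning move leaves total XOR = 0, i.e. changes one component's Grundy value g to g ⊕ X where X is the current total.
Heap A: need g' = 1⊕3 = 2. Options: 16−3→G=0, 16−4→G=0, 16−6→G=3, 16−7→G=3, 16−9→G=2. Hits: 1.
Heap B: need g' = 2⊕3 = 1. Options: 8−3→G=1, 8−4→G=1, 8−6→G=0, 8−7→G=0. Hits: 2.

3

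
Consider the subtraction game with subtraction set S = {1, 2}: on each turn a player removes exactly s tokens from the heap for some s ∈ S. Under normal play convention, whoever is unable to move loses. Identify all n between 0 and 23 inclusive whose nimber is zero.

0, 3, 6, 9, 12, 15, 18, 21

n :  0  1  2  3  4  5  6  7  8  9 10 11 12 13 14 15 16 17 18 19 20 21 22 23
G :  0  1  2  0  1  2  0  1  2  0  1  2  0  1  2  0  1  2  0  1  2  0  1  2
P-positions are exactly the n with G(n) = 0.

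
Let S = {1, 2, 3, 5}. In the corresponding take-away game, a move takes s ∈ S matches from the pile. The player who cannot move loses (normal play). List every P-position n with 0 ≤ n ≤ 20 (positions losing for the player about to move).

0, 4, 8, 12, 16, 20

G(0) = 0
G(1) = mex{0} = 1
G(2) = mex{1,0} = 2
G(3) = mex{2,1,0} = 3
G(4) = mex{3,2,1} = 0
G(5) = mex{0,3,2,0} = 1
G(6) = mex{1,0,3,1} = 2
G(7) = mex{2,1,0,2} = 3
G(8) = mex{3,2,1,3} = 0
G(9) = mex{0,3,2,0} = 1
G(10) = mex{1,0,3,1} = 2
G(11) = mex{2,1,0,2} = 3
G(12) = mex{3,2,1,3} = 0
G(13) = mex{0,3,2,0} = 1
G(14) = mex{1,0,3,1} = 2
G(15) = mex{2,1,0,2} = 3
G(16) = mex{3,2,1,3} = 0
G(17) = mex{0,3,2,0} = 1
G(18) = mex{1,0,3,1} = 2
G(19) = mex{2,1,0,2} = 3
G(20) = mex{3,2,1,3} = 0
P-positions are exactly the n with G(n) = 0.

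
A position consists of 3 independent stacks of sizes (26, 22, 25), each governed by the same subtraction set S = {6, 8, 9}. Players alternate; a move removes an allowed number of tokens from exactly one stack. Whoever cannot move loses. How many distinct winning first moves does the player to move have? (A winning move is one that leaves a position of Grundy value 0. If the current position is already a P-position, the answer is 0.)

7

All stacks use S = {6, 8, 9}:
n :  0  1  2  3  4  5  6  7  8  9 10 11 12 13 14 15 16 17 18 19 20 21 22 23 24 25 26
G :  0  0  0  0  0  0  1  1  1  1  1  1  2  2  2  0  0  0  0  0  0  1  1  1  1  1  1
Stack A: G(26) = 1.
Stack B: G(22) = 1.
Stack C: G(25) = 1.
Combined Grundy value = 1 ⊕ 1 ⊕ 1 = 1.
A winning move leaves total XOR = 0, i.e. changes one component's Grundy value g to g ⊕ X where X is the current total.
Stack A: need g' = 1⊕1 = 0. Options: 26−6→G=0, 26−8→G=0, 26−9→G=0. Hits: 3.
Stack B: need g' = 1⊕1 = 0. Options: 22−6→G=0, 22−8→G=2, 22−9→G=2. Hits: 1.
Stack C: need g' = 1⊕1 = 0. Options: 25−6→G=0, 25−8→G=0, 25−9→G=0. Hits: 3.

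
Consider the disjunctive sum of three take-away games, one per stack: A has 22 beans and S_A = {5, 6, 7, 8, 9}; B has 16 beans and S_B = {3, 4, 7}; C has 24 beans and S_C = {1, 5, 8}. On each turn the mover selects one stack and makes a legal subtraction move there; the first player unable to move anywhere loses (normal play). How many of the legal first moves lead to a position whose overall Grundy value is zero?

Stack A, S = {5, 6, 7, 8, 9}:
G(0) = 0
G(1) = mex{} = 0
G(2) = mex{} = 0
G(3) = mex{} = 0
G(4) = mex{} = 0
G(5) = mex{0} = 1
G(6) = mex{0,0} = 1
G(7) = mex{0,0,0} = 1
G(8) = mex{0,0,0,0} = 1
G(9) = mex{0,0,0,0,0} = 1
G(10) = mex{1,0,0,0,0} = 2
G(11) = mex{1,1,0,0,0} = 2
G(12) = mex{1,1,1,0,0} = 2
G(13) = mex{1,1,1,1,0} = 2
G(14) = mex{1,1,1,1,1} = 0
G(15) = mex{2,1,1,1,1} = 0
G(16) = mex{2,2,1,1,1} = 0
G(17) = mex{2,2,2,1,1} = 0
G(18) = mex{2,2,2,2,1} = 0
G(19) = mex{0,2,2,2,2} = 1
G(20) = mex{0,0,2,2,2} = 1
G(21) = mex{0,0,0,2,2} = 1
G(22) = mex{0,0,0,0,2} = 1
G_A(22) = 1.
Stack B, S = {3, 4, 7}:
n :  0  1  2  3  4  5  6  7  8  9 10 11 12 13 14 15 16
G :  0  0  0  1  1  1  2  2  2  3  0  0  0  1  1  1  2
G_B(16) = 2.
Stack C, S = {1, 5, 8}:
n :  0  1  2  3  4  5  6  7  8  9 10 11 12 13 14 15 16 17 18 19 20 21 22 23 24
G :  0  1  0  1  0  1  0  1  2  3  2  3  2  0  1  0  1  0  1  0  1  2  3  2  3
G_C(24) = 3.
Combined Grundy value = 1 ⊕ 2 ⊕ 3 = 0.
A winning move leaves total XOR = 0, i.e. changes one component's Grundy value g to g ⊕ X where X is the current total.
Stack A: target g' = 1⊕0 = 1, but every legal move changes the Grundy value (mex property), so 0 moves.
Stack B: target g' = 2⊕0 = 2, but every legal move changes the Grundy value (mex property), so 0 moves.
Stack C: target g' = 3⊕0 = 3, but every legal move changes the Grundy value (mex property), so 0 moves.

0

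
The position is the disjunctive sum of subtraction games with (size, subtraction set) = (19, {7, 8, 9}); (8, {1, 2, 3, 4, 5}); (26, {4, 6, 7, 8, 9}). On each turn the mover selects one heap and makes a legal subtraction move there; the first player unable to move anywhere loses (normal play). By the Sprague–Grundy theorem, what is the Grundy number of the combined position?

2

Heap A, S = {7, 8, 9}:
n :  0  1  2  3  4  5  6  7  8  9 10 11 12 13 14 15 16 17 18 19
G :  0  0  0  0  0  0  0  1  1  1  1  1  1  1  2  2  0  0  0  0
G_A(19) = 0.
Heap B, S = {1, 2, 3, 4, 5}:
G(0) = 0
G(1) = mex{0} = 1
G(2) = mex{1,0} = 2
G(3) = mex{2,1,0} = 3
G(4) = mex{3,2,1,0} = 4
G(5) = mex{4,3,2,1,0} = 5
G(6) = mex{5,4,3,2,1} = 0
G(7) = mex{0,5,4,3,2} = 1
G(8) = mex{1,0,5,4,3} = 2
G_B(8) = 2.
Heap C, S = {4, 6, 7, 8, 9}:
n :  0  1  2  3  4  5  6  7  8  9 10 11 12 13 14 15 16 17 18 19 20 21 22 23 24 25 26
G :  0  0  0  0  1  1  1  1  2  2  2  2  3  0  0  0  0  1  1  1  1  2  2  2  2  3  0
G_C(26) = 0.
Combined Grundy value = 0 ⊕ 2 ⊕ 0 = 2.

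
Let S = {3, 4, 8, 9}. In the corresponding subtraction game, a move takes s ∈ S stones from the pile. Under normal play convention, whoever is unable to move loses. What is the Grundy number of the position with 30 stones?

2

n :  0  1  2  3  4  5  6  7  8  9 10 11 12 13 14 15 16 17 18 19 20 21 22 23 24 25 26 27 28 29 30
G :  0  0  0  1  1  1  2  0  2  3  1  3  0  0  0  1  1  1  2  0  2  3  1  3  0  0  0  1  1  1  2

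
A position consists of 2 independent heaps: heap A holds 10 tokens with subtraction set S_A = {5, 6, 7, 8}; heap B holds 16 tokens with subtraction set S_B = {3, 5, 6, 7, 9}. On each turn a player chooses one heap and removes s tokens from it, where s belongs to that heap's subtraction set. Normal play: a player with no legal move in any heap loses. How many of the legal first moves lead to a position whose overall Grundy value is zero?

Heap A, S = {5, 6, 7, 8}:
G(0) = 0
G(1) = mex{} = 0
G(2) = mex{} = 0
G(3) = mex{} = 0
G(4) = mex{} = 0
G(5) = mex{0} = 1
G(6) = mex{0,0} = 1
G(7) = mex{0,0,0} = 1
G(8) = mex{0,0,0,0} = 1
G(9) = mex{0,0,0,0} = 1
G(10) = mex{1,0,0,0} = 2
G_A(10) = 2.
Heap B, S = {3, 5, 6, 7, 9}:
n :  0  1  2  3  4  5  6  7  8  9 10 11 12 13 14 15 16
G :  0  0  0  1  1  1  2  2  2  3  3  3  0  0  0  1  1
G_B(16) = 1.
Combined Grundy value = 2 ⊕ 1 = 3.
A winning move leaves total XOR = 0, i.e. changes one component's Grundy value g to g ⊕ X where X is the current total.
Heap A: need g' = 2⊕3 = 1. Options: 10−5→G=1, 10−6→G=0, 10−7→G=0, 10−8→G=0. Hits: 1.
Heap B: need g' = 1⊕3 = 2. Options: 16−3→G=0, 16−5→G=3, 16−6→G=3, 16−7→G=3, 16−9→G=2. Hits: 1.

2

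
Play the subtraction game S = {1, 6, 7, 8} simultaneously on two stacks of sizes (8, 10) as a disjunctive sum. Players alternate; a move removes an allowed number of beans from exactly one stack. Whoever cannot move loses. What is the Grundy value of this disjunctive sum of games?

All stacks use S = {1, 6, 7, 8}:
G(0) = 0
G(1) = mex{0} = 1
G(2) = mex{1} = 0
G(3) = mex{0} = 1
G(4) = mex{1} = 0
G(5) = mex{0} = 1
G(6) = mex{1,0} = 2
G(7) = mex{2,1,0} = 3
G(8) = mex{3,0,1,0} = 2
G(9) = mex{2,1,0,1} = 3
G(10) = mex{3,0,1,0} = 2
Stack A: G(8) = 2.
Stack B: G(10) = 2.
Combined Grundy value = 2 ⊕ 2 = 0.

0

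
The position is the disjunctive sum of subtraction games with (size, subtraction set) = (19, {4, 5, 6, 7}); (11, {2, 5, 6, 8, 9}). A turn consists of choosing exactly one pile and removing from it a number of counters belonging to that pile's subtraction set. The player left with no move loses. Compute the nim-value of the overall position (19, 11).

Pile A, S = {4, 5, 6, 7}:
G(0) = 0
G(1) = mex{} = 0
G(2) = mex{} = 0
G(3) = mex{} = 0
G(4) = mex{0} = 1
G(5) = mex{0,0} = 1
G(6) = mex{0,0,0} = 1
G(7) = mex{0,0,0,0} = 1
G(8) = mex{1,0,0,0} = 2
G(9) = mex{1,1,0,0} = 2
G(10) = mex{1,1,1,0} = 2
G(11) = mex{1,1,1,1} = 0
G(12) = mex{2,1,1,1} = 0
G(13) = mex{2,2,1,1} = 0
G(14) = mex{2,2,2,1} = 0
G(15) = mex{0,2,2,2} = 1
G(16) = mex{0,0,2,2} = 1
G(17) = mex{0,0,0,2} = 1
G(18) = mex{0,0,0,0} = 1
G(19) = mex{1,0,0,0} = 2
G_A(19) = 2.
Pile B, S = {2, 5, 6, 8, 9}:
n :  0  1  2  3  4  5  6  7  8  9 10 11
G :  0  0  1  1  0  2  1  3  2  2  3  0
G_B(11) = 0.
Combined Grundy value = 2 ⊕ 0 = 2.

2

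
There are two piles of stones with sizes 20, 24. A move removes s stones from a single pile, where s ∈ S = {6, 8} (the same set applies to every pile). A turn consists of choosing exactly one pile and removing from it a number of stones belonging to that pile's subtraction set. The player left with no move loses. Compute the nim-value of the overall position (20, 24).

0

All piles use S = {6, 8}:
G(0) = 0
G(1) = mex{} = 0
G(2) = mex{} = 0
G(3) = mex{} = 0
G(4) = mex{} = 0
G(5) = mex{} = 0
G(6) = mex{0} = 1
G(7) = mex{0} = 1
G(8) = mex{0,0} = 1
G(9) = mex{0,0} = 1
G(10) = mex{0,0} = 1
G(11) = mex{0,0} = 1
G(12) = mex{1,0} = 2
G(13) = mex{1,0} = 2
G(14) = mex{1,1} = 0
G(15) = mex{1,1} = 0
G(16) = mex{1,1} = 0
G(17) = mex{1,1} = 0
G(18) = mex{2,1} = 0
G(19) = mex{2,1} = 0
G(20) = mex{0,2} = 1
G(21) = mex{0,2} = 1
G(22) = mex{0,0} = 1
G(23) = mex{0,0} = 1
G(24) = mex{0,0} = 1
Pile A: G(20) = 1.
Pile B: G(24) = 1.
Combined Grundy value = 1 ⊕ 1 = 0.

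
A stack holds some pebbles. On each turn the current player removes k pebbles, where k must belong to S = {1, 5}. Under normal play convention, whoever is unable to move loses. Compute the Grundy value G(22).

G(0) = 0
G(1) = mex{0} = 1
G(2) = mex{1} = 0
G(3) = mex{0} = 1
G(4) = mex{1} = 0
G(5) = mex{0,0} = 1
G(6) = mex{1,1} = 0
G(7) = mex{0,0} = 1
G(8) = mex{1,1} = 0
G(9) = mex{0,0} = 1
G(10) = mex{1,1} = 0
G(11) = mex{0,0} = 1
G(12) = mex{1,1} = 0
G(13) = mex{0,0} = 1
G(14) = mex{1,1} = 0
G(15) = mex{0,0} = 1
G(16) = mex{1,1} = 0
G(17) = mex{0,0} = 1
G(18) = mex{1,1} = 0
G(19) = mex{0,0} = 1
G(20) = mex{1,1} = 0
G(21) = mex{0,0} = 1
G(22) = mex{1,1} = 0

0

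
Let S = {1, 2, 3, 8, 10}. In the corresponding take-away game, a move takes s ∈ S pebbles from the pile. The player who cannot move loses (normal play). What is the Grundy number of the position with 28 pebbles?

G(0) = 0
G(1) = mex{0} = 1
G(2) = mex{1,0} = 2
G(3) = mex{2,1,0} = 3
G(4) = mex{3,2,1} = 0
G(5) = mex{0,3,2} = 1
G(6) = mex{1,0,3} = 2
G(7) = mex{2,1,0} = 3
G(8) = mex{3,2,1,0} = 4
G(9) = mex{4,3,2,1} = 0
G(10) = mex{0,4,3,2,0} = 1
G(11) = mex{1,0,4,3,1} = 2
G(12) = mex{2,1,0,0,2} = 3
G(13) = mex{3,2,1,1,3} = 0
G(14) = mex{0,3,2,2,0} = 1
G(15) = mex{1,0,3,3,1} = 2
G(16) = mex{2,1,0,4,2} = 3
G(17) = mex{3,2,1,0,3} = 4
G(18) = mex{4,3,2,1,4} = 0
G(19) = mex{0,4,3,2,0} = 1
G(20) = mex{1,0,4,3,1} = 2
G(21) = mex{2,1,0,0,2} = 3
G(22) = mex{3,2,1,1,3} = 0
G(23) = mex{0,3,2,2,0} = 1
G(24) = mex{1,0,3,3,1} = 2
G(25) = mex{2,1,0,4,2} = 3
G(26) = mex{3,2,1,0,3} = 4
G(27) = mex{4,3,2,1,4} = 0
G(28) = mex{0,4,3,2,0} = 1

1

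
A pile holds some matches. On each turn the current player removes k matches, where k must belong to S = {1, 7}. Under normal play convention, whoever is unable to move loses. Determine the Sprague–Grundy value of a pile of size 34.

G(0) = 0
G(1) = mex{0} = 1
G(2) = mex{1} = 0
G(3) = mex{0} = 1
G(4) = mex{1} = 0
G(5) = mex{0} = 1
G(6) = mex{1} = 0
G(7) = mex{0,0} = 1
G(8) = mex{1,1} = 0
G(9) = mex{0,0} = 1
G(10) = mex{1,1} = 0
G(11) = mex{0,0} = 1
G(12) = mex{1,1} = 0
G(13) = mex{0,0} = 1
G(14) = mex{1,1} = 0
G(15) = mex{0,0} = 1
G(16) = mex{1,1} = 0
G(17) = mex{0,0} = 1
G(18) = mex{1,1} = 0
G(19) = mex{0,0} = 1
G(20) = mex{1,1} = 0
G(21) = mex{0,0} = 1
G(22) = mex{1,1} = 0
G(23) = mex{0,0} = 1
G(24) = mex{1,1} = 0
G(25) = mex{0,0} = 1
G(26) = mex{1,1} = 0
G(27) = mex{0,0} = 1
G(28) = mex{1,1} = 0
G(29) = mex{0,0} = 1
G(30) = mex{1,1} = 0
G(31) = mex{0,0} = 1
G(32) = mex{1,1} = 0
G(33) = mex{0,0} = 1
G(34) = mex{1,1} = 0

0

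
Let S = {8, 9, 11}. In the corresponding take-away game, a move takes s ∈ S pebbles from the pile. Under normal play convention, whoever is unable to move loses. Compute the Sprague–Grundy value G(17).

2

n :  0  1  2  3  4  5  6  7  8  9 10 11 12 13 14 15 16 17
G :  0  0  0  0  0  0  0  0  1  1  1  1  1  1  1  1  2  2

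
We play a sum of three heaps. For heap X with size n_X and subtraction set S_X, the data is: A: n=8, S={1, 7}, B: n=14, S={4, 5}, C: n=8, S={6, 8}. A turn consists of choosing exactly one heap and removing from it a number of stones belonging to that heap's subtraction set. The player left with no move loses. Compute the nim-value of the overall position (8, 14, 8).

Heap A, S = {1, 7}:
G(0) = 0
G(1) = mex{0} = 1
G(2) = mex{1} = 0
G(3) = mex{0} = 1
G(4) = mex{1} = 0
G(5) = mex{0} = 1
G(6) = mex{1} = 0
G(7) = mex{0,0} = 1
G(8) = mex{1,1} = 0
G_A(8) = 0.
Heap B, S = {4, 5}:
n :  0  1  2  3  4  5  6  7  8  9 10 11 12 13 14
G :  0  0  0  0  1  1  1  1  2  0  0  0  0  1  1
G_B(14) = 1.
Heap C, S = {6, 8}:
n : 0 1 2 3 4 5 6 7 8
G : 0 0 0 0 0 0 1 1 1
G_C(8) = 1.
Combined Grundy value = 0 ⊕ 1 ⊕ 1 = 0.

0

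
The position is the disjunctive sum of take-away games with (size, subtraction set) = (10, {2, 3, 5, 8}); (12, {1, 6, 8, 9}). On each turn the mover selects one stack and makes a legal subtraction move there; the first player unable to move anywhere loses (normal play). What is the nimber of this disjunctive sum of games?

Stack A, S = {2, 3, 5, 8}:
n :  0  1  2  3  4  5  6  7  8  9 10
G :  0  0  1  1  2  2  3  0  4  1  3
G_A(10) = 3.
Stack B, S = {1, 6, 8, 9}:
G(0) = 0
G(1) = mex{0} = 1
G(2) = mex{1} = 0
G(3) = mex{0} = 1
G(4) = mex{1} = 0
G(5) = mex{0} = 1
G(6) = mex{1,0} = 2
G(7) = mex{2,1} = 0
G(8) = mex{0,0,0} = 1
G(9) = mex{1,1,1,0} = 2
G(10) = mex{2,0,0,1} = 3
G(11) = mex{3,1,1,0} = 2
G(12) = mex{2,2,0,1} = 3
G_B(12) = 3.
Combined Grundy value = 3 ⊕ 3 = 0.

0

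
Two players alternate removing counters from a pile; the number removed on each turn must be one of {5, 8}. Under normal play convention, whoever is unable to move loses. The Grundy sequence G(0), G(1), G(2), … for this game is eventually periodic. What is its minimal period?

13

n :  0  1  2  3  4  5  6  7  8  9 10 11 12 13 14 15 16 17 18 19 20 21 22 23 24 25 26 27
G :  0  0  0  0  0  1  1  1  1  1  2  2  2  0  0  0  0  0  1  1  1  1  1  2  2  2  0  0
G(n+13) = G(n) holds for n = 0,…,7 (a full window of length max(S) = 8), so the sequence is purely periodic with period 13.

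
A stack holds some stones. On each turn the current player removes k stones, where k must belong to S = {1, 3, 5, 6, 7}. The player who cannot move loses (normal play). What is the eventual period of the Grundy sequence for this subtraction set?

12

G(0) = 0
G(1) = mex{0} = 1
G(2) = mex{1} = 0
G(3) = mex{0,0} = 1
G(4) = mex{1,1} = 0
G(5) = mex{0,0,0} = 1
G(6) = mex{1,1,1,0} = 2
G(7) = mex{2,0,0,1,0} = 3
G(8) = mex{3,1,1,0,1} = 2
G(9) = mex{2,2,0,1,0} = 3
G(10) = mex{3,3,1,0,1} = 2
G(11) = mex{2,2,2,1,0} = 3
G(12) = mex{3,3,3,2,1} = 0
G(13) = mex{0,2,2,3,2} = 1
G(14) = mex{1,3,3,2,3} = 0
G(15) = mex{0,0,2,3,2} = 1
G(16) = mex{1,1,3,2,3} = 0
G(17) = mex{0,0,0,3,2} = 1
G(18) = mex{1,1,1,0,3} = 2
G(19) = mex{2,0,0,1,0} = 3
G(20) = mex{3,1,1,0,1} = 2
G(21) = mex{2,2,0,1,0} = 3
G(22) = mex{3,3,1,0,1} = 2
G(23) = mex{2,2,2,1,0} = 3
G(24) = mex{3,3,3,2,1} = 0
G(25) = mex{0,2,2,3,2} = 1
G(n+12) = G(n) holds for n = 0,…,6 (a full window of length max(S) = 7), so the sequence is purely periodic with period 12.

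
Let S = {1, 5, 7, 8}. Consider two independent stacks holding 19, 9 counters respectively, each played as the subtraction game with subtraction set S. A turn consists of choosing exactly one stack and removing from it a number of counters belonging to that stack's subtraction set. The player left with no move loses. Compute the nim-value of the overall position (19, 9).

3

All stacks use S = {1, 5, 7, 8}:
G(0) = 0
G(1) = mex{0} = 1
G(2) = mex{1} = 0
G(3) = mex{0} = 1
G(4) = mex{1} = 0
G(5) = mex{0,0} = 1
G(6) = mex{1,1} = 0
G(7) = mex{0,0,0} = 1
G(8) = mex{1,1,1,0} = 2
G(9) = mex{2,0,0,1} = 3
G(10) = mex{3,1,1,0} = 2
G(11) = mex{2,0,0,1} = 3
G(12) = mex{3,1,1,0} = 2
G(13) = mex{2,2,0,1} = 3
G(14) = mex{3,3,1,0} = 2
G(15) = mex{2,2,2,1} = 0
G(16) = mex{0,3,3,2} = 1
G(17) = mex{1,2,2,3} = 0
G(18) = mex{0,3,3,2} = 1
G(19) = mex{1,2,2,3} = 0
Stack A: G(19) = 0.
Stack B: G(9) = 3.
Combined Grundy value = 0 ⊕ 3 = 3.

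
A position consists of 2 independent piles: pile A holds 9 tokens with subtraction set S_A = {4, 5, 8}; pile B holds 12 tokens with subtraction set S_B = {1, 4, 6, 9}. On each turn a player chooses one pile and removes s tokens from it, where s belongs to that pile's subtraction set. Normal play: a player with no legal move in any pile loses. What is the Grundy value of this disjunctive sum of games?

2

Pile A, S = {4, 5, 8}:
n : 0 1 2 3 4 5 6 7 8 9
G : 0 0 0 0 1 1 1 1 2 2
G_A(9) = 2.
Pile B, S = {1, 4, 6, 9}:
n :  0  1  2  3  4  5  6  7  8  9 10 11 12
G :  0  1  0  1  2  0  1  0  1  2  0  1  0
G_B(12) = 0.
Combined Grundy value = 2 ⊕ 0 = 2.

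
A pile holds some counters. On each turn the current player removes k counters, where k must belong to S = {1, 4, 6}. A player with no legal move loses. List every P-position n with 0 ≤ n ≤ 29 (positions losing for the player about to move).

0, 2, 5, 7, 10, 12, 15, 17, 20, 22, 25, 27

G(0) = 0
G(1) = mex{0} = 1
G(2) = mex{1} = 0
G(3) = mex{0} = 1
G(4) = mex{1,0} = 2
G(5) = mex{2,1} = 0
G(6) = mex{0,0,0} = 1
G(7) = mex{1,1,1} = 0
G(8) = mex{0,2,0} = 1
G(9) = mex{1,0,1} = 2
G(10) = mex{2,1,2} = 0
G(11) = mex{0,0,0} = 1
G(12) = mex{1,1,1} = 0
G(13) = mex{0,2,0} = 1
G(14) = mex{1,0,1} = 2
G(15) = mex{2,1,2} = 0
G(16) = mex{0,0,0} = 1
G(17) = mex{1,1,1} = 0
G(18) = mex{0,2,0} = 1
G(19) = mex{1,0,1} = 2
G(20) = mex{2,1,2} = 0
G(21) = mex{0,0,0} = 1
G(22) = mex{1,1,1} = 0
G(23) = mex{0,2,0} = 1
G(24) = mex{1,0,1} = 2
G(25) = mex{2,1,2} = 0
G(26) = mex{0,0,0} = 1
G(27) = mex{1,1,1} = 0
G(28) = mex{0,2,0} = 1
G(29) = mex{1,0,1} = 2
P-positions are exactly the n with G(n) = 0.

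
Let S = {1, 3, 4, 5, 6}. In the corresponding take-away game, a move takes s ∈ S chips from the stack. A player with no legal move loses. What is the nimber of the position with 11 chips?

G(0) = 0
G(1) = mex{0} = 1
G(2) = mex{1} = 0
G(3) = mex{0,0} = 1
G(4) = mex{1,1,0} = 2
G(5) = mex{2,0,1,0} = 3
G(6) = mex{3,1,0,1,0} = 2
G(7) = mex{2,2,1,0,1} = 3
G(8) = mex{3,3,2,1,0} = 4
G(9) = mex{4,2,3,2,1} = 0
G(10) = mex{0,3,2,3,2} = 1
G(11) = mex{1,4,3,2,3} = 0

0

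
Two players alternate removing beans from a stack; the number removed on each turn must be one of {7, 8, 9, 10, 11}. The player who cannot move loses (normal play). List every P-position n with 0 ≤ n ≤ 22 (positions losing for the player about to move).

G(0) = 0
G(1) = mex{} = 0
G(2) = mex{} = 0
G(3) = mex{} = 0
G(4) = mex{} = 0
G(5) = mex{} = 0
G(6) = mex{} = 0
G(7) = mex{0} = 1
G(8) = mex{0,0} = 1
G(9) = mex{0,0,0} = 1
G(10) = mex{0,0,0,0} = 1
G(11) = mex{0,0,0,0,0} = 1
G(12) = mex{0,0,0,0,0} = 1
G(13) = mex{0,0,0,0,0} = 1
G(14) = mex{1,0,0,0,0} = 2
G(15) = mex{1,1,0,0,0} = 2
G(16) = mex{1,1,1,0,0} = 2
G(17) = mex{1,1,1,1,0} = 2
G(18) = mex{1,1,1,1,1} = 0
G(19) = mex{1,1,1,1,1} = 0
G(20) = mex{1,1,1,1,1} = 0
G(21) = mex{2,1,1,1,1} = 0
G(22) = mex{2,2,1,1,1} = 0
P-positions are exactly the n with G(n) = 0.

0, 1, 2, 3, 4, 5, 6, 18, 19, 20, 21, 22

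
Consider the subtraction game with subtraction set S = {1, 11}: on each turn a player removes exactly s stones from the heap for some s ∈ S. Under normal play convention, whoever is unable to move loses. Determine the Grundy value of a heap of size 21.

n :  0  1  2  3  4  5  6  7  8  9 10 11 12 13 14 15 16 17 18 19 20 21
G :  0  1  0  1  0  1  0  1  0  1  0  1  0  1  0  1  0  1  0  1  0  1

1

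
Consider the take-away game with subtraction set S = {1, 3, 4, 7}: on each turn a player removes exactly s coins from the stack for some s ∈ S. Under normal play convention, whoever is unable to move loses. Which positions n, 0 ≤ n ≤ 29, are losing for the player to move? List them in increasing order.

G(0) = 0
G(1) = mex{0} = 1
G(2) = mex{1} = 0
G(3) = mex{0,0} = 1
G(4) = mex{1,1,0} = 2
G(5) = mex{2,0,1} = 3
G(6) = mex{3,1,0} = 2
G(7) = mex{2,2,1,0} = 3
G(8) = mex{3,3,2,1} = 0
G(9) = mex{0,2,3,0} = 1
G(10) = mex{1,3,2,1} = 0
G(11) = mex{0,0,3,2} = 1
G(12) = mex{1,1,0,3} = 2
G(13) = mex{2,0,1,2} = 3
G(14) = mex{3,1,0,3} = 2
G(15) = mex{2,2,1,0} = 3
G(16) = mex{3,3,2,1} = 0
G(17) = mex{0,2,3,0} = 1
G(18) = mex{1,3,2,1} = 0
G(19) = mex{0,0,3,2} = 1
G(20) = mex{1,1,0,3} = 2
G(21) = mex{2,0,1,2} = 3
G(22) = mex{3,1,0,3} = 2
G(23) = mex{2,2,1,0} = 3
G(24) = mex{3,3,2,1} = 0
G(25) = mex{0,2,3,0} = 1
G(26) = mex{1,3,2,1} = 0
G(27) = mex{0,0,3,2} = 1
G(28) = mex{1,1,0,3} = 2
G(29) = mex{2,0,1,2} = 3
P-positions are exactly the n with G(n) = 0.

0, 2, 8, 10, 16, 18, 24, 26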